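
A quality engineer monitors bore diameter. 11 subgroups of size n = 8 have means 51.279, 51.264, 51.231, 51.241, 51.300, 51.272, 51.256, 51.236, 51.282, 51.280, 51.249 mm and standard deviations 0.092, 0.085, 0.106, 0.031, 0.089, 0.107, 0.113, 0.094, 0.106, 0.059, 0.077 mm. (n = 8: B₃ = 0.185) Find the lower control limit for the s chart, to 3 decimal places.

s̄ = (0.092 + 0.085 + 0.106 + 0.031 + 0.089 + 0.107 + 0.113 + 0.094 + 0.106 + 0.059 + 0.077) / 11 = 0.0872
LCL_s = B₃·s̄ = 0.185 × 0.0872 = 0.0161

0.016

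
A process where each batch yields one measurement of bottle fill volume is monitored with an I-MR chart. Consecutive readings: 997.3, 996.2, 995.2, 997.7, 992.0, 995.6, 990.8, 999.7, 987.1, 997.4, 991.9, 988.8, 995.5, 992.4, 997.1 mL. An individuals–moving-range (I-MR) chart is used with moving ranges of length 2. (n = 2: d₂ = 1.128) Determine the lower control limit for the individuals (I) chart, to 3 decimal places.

X̄ = (997.3 + 996.2 + 995.2 + 997.7 + 992.0 + 995.6 + 990.8 + 999.7 + 987.1 + 997.4 + 991.9 + 988.8 + 995.5 + 992.4 + 997.1) / 15 = 994.3133
Moving ranges: 1.1, 1.0, 2.5, 5.7, 3.6, 4.8, 8.9, 12.6, 10.3, 5.5, 3.1, 6.7, 3.1, 4.7; M̄R̄ = 73.6000 / 14 = 5.2571
LCL = X̄ − 3·M̄R̄/d₂ = 994.3133 − 3 × 5.2571 / 1.128 = 980.3316

980.332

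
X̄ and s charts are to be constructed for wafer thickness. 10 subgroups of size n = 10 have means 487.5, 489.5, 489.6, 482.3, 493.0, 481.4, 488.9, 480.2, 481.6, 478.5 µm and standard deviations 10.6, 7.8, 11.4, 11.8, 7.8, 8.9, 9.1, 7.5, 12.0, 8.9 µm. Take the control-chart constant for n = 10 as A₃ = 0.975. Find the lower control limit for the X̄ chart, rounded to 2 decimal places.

475.91

X̄̄ = (487.5 + 489.5 + 489.6 + 482.3 + 493.0 + 481.4 + 488.9 + 480.2 + 481.6 + 478.5) / 10 = 485.2500
s̄ = (10.6 + 7.8 + 11.4 + 11.8 + 7.8 + 8.9 + 9.1 + 7.5 + 12.0 + 8.9) / 10 = 9.5800
LCL = X̄̄ − A₃·s̄ = 485.2500 − 0.975 × 9.5800 = 475.9095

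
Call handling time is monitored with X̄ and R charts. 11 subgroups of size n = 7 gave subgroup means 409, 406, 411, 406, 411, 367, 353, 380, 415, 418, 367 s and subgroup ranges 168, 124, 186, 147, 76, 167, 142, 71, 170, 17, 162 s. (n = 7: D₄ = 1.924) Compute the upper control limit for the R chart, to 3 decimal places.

R̄ = (168 + 124 + 186 + 147 + 76 + 167 + 142 + 71 + 170 + 17 + 162) / 11 = 1430.0000 / 11 = 130.0000
UCL_R = D₄·R̄ = 1.924 × 130.0000 = 250.1200

250.120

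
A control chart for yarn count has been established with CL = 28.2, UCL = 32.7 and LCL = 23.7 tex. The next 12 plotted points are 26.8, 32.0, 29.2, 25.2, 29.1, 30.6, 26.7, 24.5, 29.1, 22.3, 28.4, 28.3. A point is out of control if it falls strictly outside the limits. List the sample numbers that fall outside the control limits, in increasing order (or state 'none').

10

Compare each point to [23.7, 32.7]: sample 10 = 22.3 < LCL.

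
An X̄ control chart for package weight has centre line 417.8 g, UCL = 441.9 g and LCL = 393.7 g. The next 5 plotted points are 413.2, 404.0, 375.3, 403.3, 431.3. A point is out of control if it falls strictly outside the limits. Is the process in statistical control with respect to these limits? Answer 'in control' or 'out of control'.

Compare each point to [393.7, 441.9]: sample 3 = 375.3 < LCL.

out of control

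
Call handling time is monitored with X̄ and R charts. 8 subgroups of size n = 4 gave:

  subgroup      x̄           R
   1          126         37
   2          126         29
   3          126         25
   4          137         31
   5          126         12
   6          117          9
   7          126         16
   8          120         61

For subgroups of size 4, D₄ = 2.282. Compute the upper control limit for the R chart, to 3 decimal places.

62.755

R̄ = (37 + 29 + 25 + 31 + 12 + 9 + 16 + 61) / 8 = 220.0000 / 8 = 27.5000
UCL_R = D₄·R̄ = 2.282 × 27.5000 = 62.7550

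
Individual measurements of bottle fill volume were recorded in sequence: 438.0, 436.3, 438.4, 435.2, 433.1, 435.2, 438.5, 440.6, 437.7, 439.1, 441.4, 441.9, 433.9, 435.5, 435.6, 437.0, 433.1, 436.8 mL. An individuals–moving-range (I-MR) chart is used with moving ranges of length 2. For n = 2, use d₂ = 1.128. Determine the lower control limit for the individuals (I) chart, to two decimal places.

430.44

X̄ = (438.0 + 436.3 + 438.4 + 435.2 + 433.1 + 435.2 + 438.5 + 440.6 + 437.7 + 439.1 + 441.4 + 441.9 + 433.9 + 435.5 + 435.6 + 437.0 + 433.1 + 436.8) / 18 = 437.0722
Moving ranges: 1.7, 2.1, 3.2, 2.1, 2.1, 3.3, 2.1, 2.9, 1.4, 2.3, 0.5, 8.0, 1.6, 0.1, 1.4, 3.9, 3.7; M̄R̄ = 42.4000 / 17 = 2.4941
LCL = X̄ − 3·M̄R̄/d₂ = 437.0722 − 3 × 2.4941 / 1.128 = 430.4389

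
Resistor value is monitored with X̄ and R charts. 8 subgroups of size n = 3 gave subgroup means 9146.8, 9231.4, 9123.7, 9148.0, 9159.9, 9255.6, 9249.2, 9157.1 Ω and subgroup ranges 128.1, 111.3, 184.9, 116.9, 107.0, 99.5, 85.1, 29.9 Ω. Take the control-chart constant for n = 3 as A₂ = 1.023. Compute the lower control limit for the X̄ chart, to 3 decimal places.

9073.645

X̄̄ = (9146.8 + 9231.4 + 9123.7 + 9148.0 + 9159.9 + 9255.6 + 9249.2 + 9157.1) / 8 = 73471.7000 / 8 = 9183.9625
R̄ = (128.1 + 111.3 + 184.9 + 116.9 + 107.0 + 99.5 + 85.1 + 29.9) / 8 = 862.7000 / 8 = 107.8375
LCL = X̄̄ − A₂·R̄ = 9183.9625 − 1.023 × 107.8375 = 9073.6447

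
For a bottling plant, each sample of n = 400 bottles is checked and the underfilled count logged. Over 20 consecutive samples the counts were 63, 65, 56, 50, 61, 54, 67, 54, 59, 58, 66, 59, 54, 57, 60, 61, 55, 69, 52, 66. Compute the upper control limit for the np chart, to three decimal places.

80.621

p̄ = Σdᵢ / (k·n) = 1186 / (20 × 400) = 0.14825
UCL = np̄ + 3·√(np̄(1−p̄)) = 59.3000 + 3 × √(59.3000×0.85175) = 59.3000 + 3 × 7.1070 = 80.6209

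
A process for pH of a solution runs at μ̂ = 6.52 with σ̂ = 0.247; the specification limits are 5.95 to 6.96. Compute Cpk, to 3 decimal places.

0.594

Cpu = (USL − μ̂) / (3σ̂) = (6.96 − 6.52) / (3 × 0.247) = 0.5938; Cpl = (μ̂ − LSL) / (3σ̂) = (6.52 − 5.95) / (3 × 0.247) = 0.7692; Cpk = min(Cpu, Cpl) = 0.5938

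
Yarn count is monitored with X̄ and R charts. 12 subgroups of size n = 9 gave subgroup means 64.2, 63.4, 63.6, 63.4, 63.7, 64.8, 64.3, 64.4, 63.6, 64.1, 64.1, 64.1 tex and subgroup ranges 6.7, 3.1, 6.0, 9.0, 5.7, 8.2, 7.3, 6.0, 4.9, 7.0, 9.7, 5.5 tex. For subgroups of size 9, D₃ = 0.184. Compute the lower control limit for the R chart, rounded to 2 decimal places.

R̄ = (6.7 + 3.1 + 6.0 + 9.0 + 5.7 + 8.2 + 7.3 + 6.0 + 4.9 + 7.0 + 9.7 + 5.5) / 12 = 79.1000 / 12 = 6.5917
LCL_R = D₃·R̄ = 0.184 × 6.5917 = 1.2129

1.21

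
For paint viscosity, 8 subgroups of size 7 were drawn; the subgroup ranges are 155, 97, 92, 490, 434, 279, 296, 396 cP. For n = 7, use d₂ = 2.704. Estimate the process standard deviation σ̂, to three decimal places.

103.504

R̄ = (155 + 97 + 92 + 490 + 434 + 279 + 296 + 396) / 8 = 279.8750
σ̂ = R̄ / d₂ = 279.8750 / 2.704 = 103.5041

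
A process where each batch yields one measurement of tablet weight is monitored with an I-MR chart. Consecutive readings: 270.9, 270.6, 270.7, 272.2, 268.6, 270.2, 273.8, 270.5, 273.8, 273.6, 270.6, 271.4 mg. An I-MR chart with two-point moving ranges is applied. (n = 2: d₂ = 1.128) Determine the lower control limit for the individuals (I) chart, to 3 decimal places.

266.258

X̄ = (270.9 + 270.6 + 270.7 + 272.2 + 268.6 + 270.2 + 273.8 + 270.5 + 273.8 + 273.6 + 270.6 + 271.4) / 12 = 271.4083
Moving ranges: 0.3, 0.1, 1.5, 3.6, 1.6, 3.6, 3.3, 3.3, 0.2, 3.0, 0.8; M̄R̄ = 21.3000 / 11 = 1.9364
LCL = X̄ − 3·M̄R̄/d₂ = 271.4083 − 3 × 1.9364 / 1.128 = 266.2584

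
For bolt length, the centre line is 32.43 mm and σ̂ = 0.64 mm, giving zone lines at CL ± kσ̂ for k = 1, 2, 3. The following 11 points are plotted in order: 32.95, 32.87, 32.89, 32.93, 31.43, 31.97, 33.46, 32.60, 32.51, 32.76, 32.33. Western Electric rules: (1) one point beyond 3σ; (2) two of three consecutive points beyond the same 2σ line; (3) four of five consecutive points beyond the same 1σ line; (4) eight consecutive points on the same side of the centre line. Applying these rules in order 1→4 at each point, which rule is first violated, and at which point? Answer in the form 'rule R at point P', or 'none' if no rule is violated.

Zone of each point (C = within 1σ̂, B = 1σ̂–2σ̂, A = 2σ̂–3σ̂, * = beyond 3σ̂; sign = side of CL): 1:+C, 2:+C, 3:+C, 4:+C, 5:-B, 6:-C, 7:+B, 8:+C, 9:+C, 10:+C, 11:-C
No rule fires across all 11 points.

none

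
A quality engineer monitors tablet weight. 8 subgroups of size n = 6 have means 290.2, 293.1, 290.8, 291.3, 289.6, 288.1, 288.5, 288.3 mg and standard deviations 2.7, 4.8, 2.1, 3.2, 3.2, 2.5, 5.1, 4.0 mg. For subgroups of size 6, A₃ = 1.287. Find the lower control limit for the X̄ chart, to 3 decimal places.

X̄̄ = (290.2 + 293.1 + 290.8 + 291.3 + 289.6 + 288.1 + 288.5 + 288.3) / 8 = 289.9875
s̄ = (2.7 + 4.8 + 2.1 + 3.2 + 3.2 + 2.5 + 5.1 + 4.0) / 8 = 3.4500
LCL = X̄̄ − A₃·s̄ = 289.9875 − 1.287 × 3.4500 = 285.5473

285.547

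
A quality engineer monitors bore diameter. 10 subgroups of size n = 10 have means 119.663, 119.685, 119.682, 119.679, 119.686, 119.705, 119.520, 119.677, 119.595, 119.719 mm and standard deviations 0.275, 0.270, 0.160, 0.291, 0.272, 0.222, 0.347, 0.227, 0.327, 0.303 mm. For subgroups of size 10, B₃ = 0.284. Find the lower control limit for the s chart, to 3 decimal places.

s̄ = (0.275 + 0.270 + 0.160 + 0.291 + 0.272 + 0.222 + 0.347 + 0.227 + 0.327 + 0.303) / 10 = 0.2694
LCL_s = B₃·s̄ = 0.284 × 0.2694 = 0.0765

0.077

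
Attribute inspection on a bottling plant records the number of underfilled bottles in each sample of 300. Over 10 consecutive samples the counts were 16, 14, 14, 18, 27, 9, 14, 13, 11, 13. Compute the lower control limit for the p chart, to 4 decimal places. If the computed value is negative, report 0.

p̄ = Σdᵢ / (k·n) = 149 / (10 × 300) = 0.04967
LCL = p̄ − 3·√(p̄(1−p̄)/n) = 0.04967 − 3 × 0.01254 = 0.01204

0.0120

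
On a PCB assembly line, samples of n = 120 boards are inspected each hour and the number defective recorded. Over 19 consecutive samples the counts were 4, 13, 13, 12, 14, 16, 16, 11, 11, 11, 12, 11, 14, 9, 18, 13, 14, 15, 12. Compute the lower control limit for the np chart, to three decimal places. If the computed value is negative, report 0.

p̄ = Σdᵢ / (k·n) = 239 / (19 × 120) = 0.10482
LCL = np̄ − 3·√(np̄(1−p̄)) = 12.5789 − 3 × 3.3556 = 2.5120

2.512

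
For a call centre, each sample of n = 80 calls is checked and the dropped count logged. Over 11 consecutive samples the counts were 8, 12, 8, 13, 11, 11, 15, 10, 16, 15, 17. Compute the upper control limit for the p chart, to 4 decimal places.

0.2758

p̄ = Σdᵢ / (k·n) = 136 / (11 × 80) = 0.15455
UCL = p̄ + 3·√(p̄(1−p̄)/n) = 0.15455 + 3 × √(0.15455×0.84545/80) = 0.15455 + 3 × 0.04041 = 0.27579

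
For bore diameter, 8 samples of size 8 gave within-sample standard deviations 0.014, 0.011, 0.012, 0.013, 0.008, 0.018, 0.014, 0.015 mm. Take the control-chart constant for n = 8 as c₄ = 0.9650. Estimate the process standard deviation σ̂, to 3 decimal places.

s̄ = (0.014 + 0.011 + 0.012 + 0.013 + 0.008 + 0.018 + 0.014 + 0.015) / 8 = 0.0131
σ̂ = s̄ / c₄ = 0.0131 / 0.9650 = 0.0136

0.014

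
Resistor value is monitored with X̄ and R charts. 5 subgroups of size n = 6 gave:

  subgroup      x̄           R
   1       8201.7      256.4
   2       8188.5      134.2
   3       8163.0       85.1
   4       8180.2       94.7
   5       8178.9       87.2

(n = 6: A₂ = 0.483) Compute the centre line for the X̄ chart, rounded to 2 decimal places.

X̄̄ = (8201.7 + 8188.5 + 8163.0 + 8180.2 + 8178.9) / 5 = 40912.3000 / 5 = 8182.4600
CL = X̄̄ = 8182.4600

8182.46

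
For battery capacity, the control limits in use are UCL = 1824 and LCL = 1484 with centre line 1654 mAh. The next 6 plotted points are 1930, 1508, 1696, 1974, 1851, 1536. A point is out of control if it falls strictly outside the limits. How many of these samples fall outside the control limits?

Compare each point to [1484, 1824]: sample 1 = 1930 > UCL; sample 4 = 1974 > UCL; sample 5 = 1851 > UCL.

3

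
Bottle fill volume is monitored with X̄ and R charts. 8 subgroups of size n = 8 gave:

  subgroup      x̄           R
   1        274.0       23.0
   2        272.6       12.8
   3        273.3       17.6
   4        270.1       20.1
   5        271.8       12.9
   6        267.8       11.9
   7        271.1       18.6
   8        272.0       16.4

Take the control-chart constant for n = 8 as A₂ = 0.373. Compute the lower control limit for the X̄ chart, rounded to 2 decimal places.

265.37

X̄̄ = (274.0 + 272.6 + 273.3 + 270.1 + 271.8 + 267.8 + 271.1 + 272.0) / 8 = 2172.7000 / 8 = 271.5875
R̄ = (23.0 + 12.8 + 17.6 + 20.1 + 12.9 + 11.9 + 18.6 + 16.4) / 8 = 133.3000 / 8 = 16.6625
LCL = X̄̄ − A₂·R̄ = 271.5875 − 0.373 × 16.6625 = 265.3724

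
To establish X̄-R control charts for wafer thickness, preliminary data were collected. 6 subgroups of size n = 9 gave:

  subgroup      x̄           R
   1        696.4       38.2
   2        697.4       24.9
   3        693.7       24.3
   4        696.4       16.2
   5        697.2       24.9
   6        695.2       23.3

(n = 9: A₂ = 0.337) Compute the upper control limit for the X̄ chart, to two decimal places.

X̄̄ = (696.4 + 697.4 + 693.7 + 696.4 + 697.2 + 695.2) / 6 = 4176.3000 / 6 = 696.0500
R̄ = (38.2 + 24.9 + 24.3 + 16.2 + 24.9 + 23.3) / 6 = 151.8000 / 6 = 25.3000
UCL = X̄̄ + A₂·R̄ = 696.0500 + 0.337 × 25.3000 = 704.5761

704.58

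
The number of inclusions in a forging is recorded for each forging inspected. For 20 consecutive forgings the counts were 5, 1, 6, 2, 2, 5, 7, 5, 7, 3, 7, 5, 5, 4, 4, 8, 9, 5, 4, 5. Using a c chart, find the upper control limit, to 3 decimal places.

c̄ = (5 + 1 + 6 + 2 + 2 + 5 + 7 + 5 + 7 + 3 + 7 + 5 + 5 + 4 + 4 + 8 + 9 + 5 + 4 + 5) / 20 = 99 / 20 = 4.9500
UCL = c̄ + 3√c̄ = 4.9500 + 3 × √4.9500 = 4.9500 + 3 × 2.2249 = 11.6246

11.625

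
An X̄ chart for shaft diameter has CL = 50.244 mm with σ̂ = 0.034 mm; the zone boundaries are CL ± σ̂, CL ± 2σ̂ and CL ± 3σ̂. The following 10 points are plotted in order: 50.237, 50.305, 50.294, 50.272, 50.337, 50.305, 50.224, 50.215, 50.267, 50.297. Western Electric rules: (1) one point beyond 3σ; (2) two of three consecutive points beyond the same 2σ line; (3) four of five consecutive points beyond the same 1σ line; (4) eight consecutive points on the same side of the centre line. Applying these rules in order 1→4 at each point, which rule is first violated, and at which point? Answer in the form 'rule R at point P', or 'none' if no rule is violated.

Zone of each point (C = within 1σ̂, B = 1σ̂–2σ̂, A = 2σ̂–3σ̂, * = beyond 3σ̂; sign = side of CL): 1:-C, 2:+B, 3:+B, 4:+C, 5:+A, 6:+B, 7:-C, 8:-C, 9:+C, 10:+B
Rule 3 (four of five consecutive points beyond the same 1σ limit) is satisfied at point 6.

rule 3 at point 6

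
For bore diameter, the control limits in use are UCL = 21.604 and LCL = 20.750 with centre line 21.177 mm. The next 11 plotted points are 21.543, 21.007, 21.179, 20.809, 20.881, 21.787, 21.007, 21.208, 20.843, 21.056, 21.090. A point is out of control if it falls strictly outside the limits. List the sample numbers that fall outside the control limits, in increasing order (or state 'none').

6

Compare each point to [20.750, 21.604]: sample 6 = 21.787 > UCL.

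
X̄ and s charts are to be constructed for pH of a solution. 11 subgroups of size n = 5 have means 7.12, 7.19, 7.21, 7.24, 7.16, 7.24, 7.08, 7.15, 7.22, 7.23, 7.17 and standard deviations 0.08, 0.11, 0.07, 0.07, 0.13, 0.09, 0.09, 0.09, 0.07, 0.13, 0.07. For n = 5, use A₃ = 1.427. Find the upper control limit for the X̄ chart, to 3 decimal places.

7.312

X̄̄ = (7.12 + 7.19 + 7.21 + 7.24 + 7.16 + 7.24 + 7.08 + 7.15 + 7.22 + 7.23 + 7.17) / 11 = 7.1827
s̄ = (0.08 + 0.11 + 0.07 + 0.07 + 0.13 + 0.09 + 0.09 + 0.09 + 0.07 + 0.13 + 0.07) / 11 = 0.0909
UCL = X̄̄ + A₃·s̄ = 7.1827 + 1.427 × 0.0909 = 7.3125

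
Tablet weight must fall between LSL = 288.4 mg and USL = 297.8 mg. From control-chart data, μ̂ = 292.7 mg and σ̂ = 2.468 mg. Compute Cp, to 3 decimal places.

Cp = (USL − LSL) / (6σ̂) = (297.8 − 288.4) / (6 × 2.468) = 9.4000 / 14.8080 = 0.6348

0.635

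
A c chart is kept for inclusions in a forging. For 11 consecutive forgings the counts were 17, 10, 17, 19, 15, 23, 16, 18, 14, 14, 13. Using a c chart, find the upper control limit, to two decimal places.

c̄ = (17 + 10 + 17 + 19 + 15 + 23 + 16 + 18 + 14 + 14 + 13) / 11 = 176 / 11 = 16.0000
UCL = c̄ + 3√c̄ = 16.0000 + 3 × √16.0000 = 16.0000 + 3 × 4.0000 = 28.0000

28.00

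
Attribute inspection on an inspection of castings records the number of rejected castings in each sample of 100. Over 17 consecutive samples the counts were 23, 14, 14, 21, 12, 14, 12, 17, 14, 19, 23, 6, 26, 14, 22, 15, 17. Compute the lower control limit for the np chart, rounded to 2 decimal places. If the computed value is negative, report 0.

5.47

p̄ = Σdᵢ / (k·n) = 283 / (17 × 100) = 0.16647
LCL = np̄ − 3·√(np̄(1−p̄)) = 16.6471 − 3 × 3.7250 = 5.4720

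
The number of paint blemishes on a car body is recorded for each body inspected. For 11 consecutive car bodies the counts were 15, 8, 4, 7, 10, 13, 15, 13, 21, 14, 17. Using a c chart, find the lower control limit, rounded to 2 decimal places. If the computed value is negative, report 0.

1.87

c̄ = (15 + 8 + 4 + 7 + 10 + 13 + 15 + 13 + 21 + 14 + 17) / 11 = 137 / 11 = 12.4545
LCL = c̄ − 3√c̄ = 12.4545 − 3 × 3.5291 = 1.8672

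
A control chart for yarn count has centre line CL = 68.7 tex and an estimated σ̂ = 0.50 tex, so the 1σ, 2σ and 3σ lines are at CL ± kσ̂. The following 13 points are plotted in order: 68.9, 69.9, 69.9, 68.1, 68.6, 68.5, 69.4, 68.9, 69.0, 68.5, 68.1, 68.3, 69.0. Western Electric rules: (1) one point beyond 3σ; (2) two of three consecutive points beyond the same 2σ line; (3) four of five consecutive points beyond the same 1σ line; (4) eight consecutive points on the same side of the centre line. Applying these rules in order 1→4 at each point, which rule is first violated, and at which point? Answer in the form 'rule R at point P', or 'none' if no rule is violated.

Zone of each point (C = within 1σ̂, B = 1σ̂–2σ̂, A = 2σ̂–3σ̂, * = beyond 3σ̂; sign = side of CL): 1:+C, 2:+A, 3:+A, 4:-B, 5:-C, 6:-C, 7:+B, 8:+C, 9:+C, 10:-C, 11:-B, 12:-C, 13:+C
Rule 2 (two of three consecutive points beyond the same 2σ limit) is satisfied at point 3.

rule 2 at point 3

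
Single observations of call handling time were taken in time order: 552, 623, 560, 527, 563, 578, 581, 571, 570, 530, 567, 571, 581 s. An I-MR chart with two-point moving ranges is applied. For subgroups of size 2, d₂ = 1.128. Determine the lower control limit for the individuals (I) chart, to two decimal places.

495.64

X̄ = (552 + 623 + 560 + 527 + 563 + 578 + 581 + 571 + 570 + 530 + 567 + 571 + 581) / 13 = 567.2308
Moving ranges: 71, 63, 33, 36, 15, 3, 10, 1, 40, 37, 4, 10; M̄R̄ = 323.0000 / 12 = 26.9167
LCL = X̄ − 3·M̄R̄/d₂ = 567.2308 − 3 × 26.9167 / 1.128 = 495.6439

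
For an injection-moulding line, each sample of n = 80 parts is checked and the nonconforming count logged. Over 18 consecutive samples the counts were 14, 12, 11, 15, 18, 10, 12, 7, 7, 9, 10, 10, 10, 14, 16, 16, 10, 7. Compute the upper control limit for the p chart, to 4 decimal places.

0.2624

p̄ = Σdᵢ / (k·n) = 208 / (18 × 80) = 0.14444
UCL = p̄ + 3·√(p̄(1−p̄)/n) = 0.14444 + 3 × √(0.14444×0.85556/80) = 0.14444 + 3 × 0.03930 = 0.26235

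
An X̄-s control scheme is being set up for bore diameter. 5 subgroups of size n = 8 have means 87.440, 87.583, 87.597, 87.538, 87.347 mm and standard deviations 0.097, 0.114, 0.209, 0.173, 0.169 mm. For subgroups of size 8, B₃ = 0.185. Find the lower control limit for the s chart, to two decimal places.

s̄ = (0.097 + 0.114 + 0.209 + 0.173 + 0.169) / 5 = 0.1524
LCL_s = B₃·s̄ = 0.185 × 0.1524 = 0.0282

0.03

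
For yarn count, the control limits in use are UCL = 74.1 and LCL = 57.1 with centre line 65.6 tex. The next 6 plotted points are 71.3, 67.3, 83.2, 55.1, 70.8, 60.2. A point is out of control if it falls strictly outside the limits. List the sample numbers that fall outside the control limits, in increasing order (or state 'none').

Compare each point to [57.1, 74.1]: sample 3 = 83.2 > UCL; sample 4 = 55.1 < LCL.

3, 4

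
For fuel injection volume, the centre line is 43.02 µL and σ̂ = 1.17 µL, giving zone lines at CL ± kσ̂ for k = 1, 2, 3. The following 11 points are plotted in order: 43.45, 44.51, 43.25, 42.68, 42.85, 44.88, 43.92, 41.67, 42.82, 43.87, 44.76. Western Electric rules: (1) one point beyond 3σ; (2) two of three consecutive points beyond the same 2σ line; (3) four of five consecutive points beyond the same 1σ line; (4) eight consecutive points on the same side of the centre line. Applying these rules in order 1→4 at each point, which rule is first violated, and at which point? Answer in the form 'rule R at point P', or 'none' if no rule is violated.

none

Zone of each point (C = within 1σ̂, B = 1σ̂–2σ̂, A = 2σ̂–3σ̂, * = beyond 3σ̂; sign = side of CL): 1:+C, 2:+B, 3:+C, 4:-C, 5:-C, 6:+B, 7:+C, 8:-B, 9:-C, 10:+C, 11:+B
No rule fires across all 11 points.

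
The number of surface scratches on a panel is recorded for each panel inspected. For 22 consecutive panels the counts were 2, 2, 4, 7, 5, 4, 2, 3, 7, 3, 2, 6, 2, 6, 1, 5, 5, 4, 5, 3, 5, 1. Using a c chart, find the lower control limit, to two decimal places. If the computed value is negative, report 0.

0.00

c̄ = (2 + 2 + 4 + 7 + 5 + 4 + 2 + 3 + 7 + 3 + 2 + 6 + 2 + 6 + 1 + 5 + 5 + 4 + 5 + 3 + 5 + 1) / 22 = 84 / 22 = 3.8182
LCL = c̄ − 3√c̄ = 3.8182 − 3 × 1.9540 = -2.0439 → 0 (cannot be negative)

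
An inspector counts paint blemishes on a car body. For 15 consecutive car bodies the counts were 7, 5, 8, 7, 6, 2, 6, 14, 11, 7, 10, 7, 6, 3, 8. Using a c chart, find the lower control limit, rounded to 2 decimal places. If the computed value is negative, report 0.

c̄ = (7 + 5 + 8 + 7 + 6 + 2 + 6 + 14 + 11 + 7 + 10 + 7 + 6 + 3 + 8) / 15 = 107 / 15 = 7.1333
LCL = c̄ − 3√c̄ = 7.1333 − 3 × 2.6708 = -0.8792 → 0 (cannot be negative)

0.00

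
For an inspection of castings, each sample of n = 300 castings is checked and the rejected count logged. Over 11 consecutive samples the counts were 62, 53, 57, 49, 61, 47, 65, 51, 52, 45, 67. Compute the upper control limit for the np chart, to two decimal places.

p̄ = Σdᵢ / (k·n) = 609 / (11 × 300) = 0.18455
UCL = np̄ + 3·√(np̄(1−p̄)) = 55.3636 + 3 × √(55.3636×0.81545) = 55.3636 + 3 × 6.7191 = 75.5210

75.52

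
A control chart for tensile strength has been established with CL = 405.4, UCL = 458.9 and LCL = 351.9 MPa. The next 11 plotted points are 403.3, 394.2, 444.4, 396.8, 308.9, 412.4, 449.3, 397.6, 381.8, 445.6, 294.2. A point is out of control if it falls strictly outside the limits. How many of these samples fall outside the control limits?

Compare each point to [351.9, 458.9]: sample 5 = 308.9 < LCL; sample 11 = 294.2 < LCL.

2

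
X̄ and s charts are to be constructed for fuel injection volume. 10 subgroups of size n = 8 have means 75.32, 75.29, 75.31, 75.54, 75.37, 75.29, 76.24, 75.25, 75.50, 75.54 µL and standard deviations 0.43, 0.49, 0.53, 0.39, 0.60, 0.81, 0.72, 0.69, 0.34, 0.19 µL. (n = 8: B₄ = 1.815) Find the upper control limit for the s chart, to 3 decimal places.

0.942

s̄ = (0.43 + 0.49 + 0.53 + 0.39 + 0.60 + 0.81 + 0.72 + 0.69 + 0.34 + 0.19) / 10 = 0.5190
UCL_s = B₄·s̄ = 1.815 × 0.5190 = 0.9420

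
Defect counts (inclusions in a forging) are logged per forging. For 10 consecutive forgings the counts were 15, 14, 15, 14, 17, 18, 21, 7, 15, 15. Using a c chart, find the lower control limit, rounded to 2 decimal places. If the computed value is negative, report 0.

3.44

c̄ = (15 + 14 + 15 + 14 + 17 + 18 + 21 + 7 + 15 + 15) / 10 = 151 / 10 = 15.1000
LCL = c̄ − 3√c̄ = 15.1000 − 3 × 3.8859 = 3.4424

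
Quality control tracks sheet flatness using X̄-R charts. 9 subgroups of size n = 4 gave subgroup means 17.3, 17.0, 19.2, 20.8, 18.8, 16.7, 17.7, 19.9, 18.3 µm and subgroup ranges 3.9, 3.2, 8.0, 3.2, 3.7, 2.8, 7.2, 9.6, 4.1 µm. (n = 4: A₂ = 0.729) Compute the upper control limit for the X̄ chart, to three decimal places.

22.113

X̄̄ = (17.3 + 17.0 + 19.2 + 20.8 + 18.8 + 16.7 + 17.7 + 19.9 + 18.3) / 9 = 165.7000 / 9 = 18.4111
R̄ = (3.9 + 3.2 + 8.0 + 3.2 + 3.7 + 2.8 + 7.2 + 9.6 + 4.1) / 9 = 45.7000 / 9 = 5.0778
UCL = X̄̄ + A₂·R̄ = 18.4111 + 0.729 × 5.0778 = 22.1128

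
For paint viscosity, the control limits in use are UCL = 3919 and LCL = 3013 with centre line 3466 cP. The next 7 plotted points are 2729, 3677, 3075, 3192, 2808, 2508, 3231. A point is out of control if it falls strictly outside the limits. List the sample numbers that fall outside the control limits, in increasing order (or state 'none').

1, 5, 6

Compare each point to [3013, 3919]: sample 1 = 2729 < LCL; sample 5 = 2808 < LCL; sample 6 = 2508 < LCL.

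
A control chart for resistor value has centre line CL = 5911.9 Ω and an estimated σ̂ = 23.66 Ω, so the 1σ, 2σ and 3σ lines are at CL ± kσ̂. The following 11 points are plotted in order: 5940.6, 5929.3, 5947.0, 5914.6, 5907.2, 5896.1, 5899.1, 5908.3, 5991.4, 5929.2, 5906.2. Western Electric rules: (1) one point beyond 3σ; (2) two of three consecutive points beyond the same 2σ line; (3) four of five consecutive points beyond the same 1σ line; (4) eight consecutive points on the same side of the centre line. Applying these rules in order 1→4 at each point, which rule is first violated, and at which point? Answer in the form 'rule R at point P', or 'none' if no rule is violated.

Zone of each point (C = within 1σ̂, B = 1σ̂–2σ̂, A = 2σ̂–3σ̂, * = beyond 3σ̂; sign = side of CL): 1:+B, 2:+C, 3:+B, 4:+C, 5:-C, 6:-C, 7:-C, 8:-C, 9:+*, 10:+C, 11:-C
Rule 1 (one point beyond the 3σ limits) is satisfied at point 9.

rule 1 at point 9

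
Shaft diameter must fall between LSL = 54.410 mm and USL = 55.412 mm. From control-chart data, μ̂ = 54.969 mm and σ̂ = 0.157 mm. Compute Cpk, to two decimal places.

0.94

Cpu = (USL − μ̂) / (3σ̂) = (55.412 − 54.969) / (3 × 0.157) = 0.9406; Cpl = (μ̂ − LSL) / (3σ̂) = (54.969 − 54.410) / (3 × 0.157) = 1.1868; Cpk = min(Cpu, Cpl) = 0.9406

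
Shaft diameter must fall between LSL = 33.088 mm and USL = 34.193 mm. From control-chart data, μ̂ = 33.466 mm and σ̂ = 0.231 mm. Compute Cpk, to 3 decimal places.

0.545

Cpu = (USL − μ̂) / (3σ̂) = (34.193 − 33.466) / (3 × 0.231) = 1.0491; Cpl = (μ̂ − LSL) / (3σ̂) = (33.466 − 33.088) / (3 × 0.231) = 0.5455; Cpk = min(Cpu, Cpl) = 0.5455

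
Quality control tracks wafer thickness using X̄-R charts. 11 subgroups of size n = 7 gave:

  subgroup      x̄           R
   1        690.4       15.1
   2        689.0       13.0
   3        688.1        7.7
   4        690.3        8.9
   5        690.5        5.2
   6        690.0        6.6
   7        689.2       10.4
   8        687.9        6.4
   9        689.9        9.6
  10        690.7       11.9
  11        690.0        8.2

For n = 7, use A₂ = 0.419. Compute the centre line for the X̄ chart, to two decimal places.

X̄̄ = (690.4 + 689.0 + 688.1 + 690.3 + 690.5 + 690.0 + 689.2 + 687.9 + 689.9 + 690.7 + 690.0) / 11 = 7586.0000 / 11 = 689.6364
CL = X̄̄ = 689.6364

689.64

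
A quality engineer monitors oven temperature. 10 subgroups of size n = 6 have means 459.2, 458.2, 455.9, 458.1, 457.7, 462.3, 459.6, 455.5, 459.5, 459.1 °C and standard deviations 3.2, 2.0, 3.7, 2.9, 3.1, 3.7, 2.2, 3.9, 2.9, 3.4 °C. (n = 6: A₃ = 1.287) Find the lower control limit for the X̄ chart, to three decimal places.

454.520

X̄̄ = (459.2 + 458.2 + 455.9 + 458.1 + 457.7 + 462.3 + 459.6 + 455.5 + 459.5 + 459.1) / 10 = 458.5100
s̄ = (3.2 + 2.0 + 3.7 + 2.9 + 3.1 + 3.7 + 2.2 + 3.9 + 2.9 + 3.4) / 10 = 3.1000
LCL = X̄̄ − A₃·s̄ = 458.5100 − 1.287 × 3.1000 = 454.5203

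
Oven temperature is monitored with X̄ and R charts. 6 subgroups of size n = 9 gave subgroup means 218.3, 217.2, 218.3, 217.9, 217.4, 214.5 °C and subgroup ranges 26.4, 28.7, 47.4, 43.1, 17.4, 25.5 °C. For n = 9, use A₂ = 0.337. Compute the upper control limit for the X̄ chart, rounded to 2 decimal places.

227.85

X̄̄ = (218.3 + 217.2 + 218.3 + 217.9 + 217.4 + 214.5) / 6 = 1303.6000 / 6 = 217.2667
R̄ = (26.4 + 28.7 + 47.4 + 43.1 + 17.4 + 25.5) / 6 = 188.5000 / 6 = 31.4167
UCL = X̄̄ + A₂·R̄ = 217.2667 + 0.337 × 31.4167 = 227.8541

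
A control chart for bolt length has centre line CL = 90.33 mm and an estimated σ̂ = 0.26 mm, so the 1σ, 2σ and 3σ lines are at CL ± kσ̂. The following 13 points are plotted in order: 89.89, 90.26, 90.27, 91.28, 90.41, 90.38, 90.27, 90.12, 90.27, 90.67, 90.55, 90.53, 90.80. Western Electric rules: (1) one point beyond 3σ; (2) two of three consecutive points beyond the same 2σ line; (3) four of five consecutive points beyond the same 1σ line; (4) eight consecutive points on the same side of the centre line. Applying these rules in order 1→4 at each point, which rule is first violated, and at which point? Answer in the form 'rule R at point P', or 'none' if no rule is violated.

Zone of each point (C = within 1σ̂, B = 1σ̂–2σ̂, A = 2σ̂–3σ̂, * = beyond 3σ̂; sign = side of CL): 1:-B, 2:-C, 3:-C, 4:+*, 5:+C, 6:+C, 7:-C, 8:-C, 9:-C, 10:+B, 11:+C, 12:+C, 13:+B
Rule 1 (one point beyond the 3σ limits) is satisfied at point 4.

rule 1 at point 4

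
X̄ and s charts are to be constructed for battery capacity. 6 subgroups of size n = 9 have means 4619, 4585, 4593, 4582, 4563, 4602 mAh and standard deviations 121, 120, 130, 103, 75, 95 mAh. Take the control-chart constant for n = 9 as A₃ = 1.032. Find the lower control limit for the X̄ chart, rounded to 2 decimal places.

4479.90

X̄̄ = (4619 + 4585 + 4593 + 4582 + 4563 + 4602) / 6 = 4590.6667
s̄ = (121 + 120 + 130 + 103 + 75 + 95) / 6 = 107.3333
LCL = X̄̄ − A₃·s̄ = 4590.6667 − 1.032 × 107.3333 = 4479.8987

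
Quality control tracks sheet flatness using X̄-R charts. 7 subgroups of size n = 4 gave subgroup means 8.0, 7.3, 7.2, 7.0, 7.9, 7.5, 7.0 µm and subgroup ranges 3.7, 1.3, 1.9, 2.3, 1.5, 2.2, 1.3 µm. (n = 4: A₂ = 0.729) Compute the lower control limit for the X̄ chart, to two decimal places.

X̄̄ = (8.0 + 7.3 + 7.2 + 7.0 + 7.9 + 7.5 + 7.0) / 7 = 51.9000 / 7 = 7.4143
R̄ = (3.7 + 1.3 + 1.9 + 2.3 + 1.5 + 2.2 + 1.3) / 7 = 14.2000 / 7 = 2.0286
LCL = X̄̄ − A₂·R̄ = 7.4143 − 0.729 × 2.0286 = 5.9355

5.94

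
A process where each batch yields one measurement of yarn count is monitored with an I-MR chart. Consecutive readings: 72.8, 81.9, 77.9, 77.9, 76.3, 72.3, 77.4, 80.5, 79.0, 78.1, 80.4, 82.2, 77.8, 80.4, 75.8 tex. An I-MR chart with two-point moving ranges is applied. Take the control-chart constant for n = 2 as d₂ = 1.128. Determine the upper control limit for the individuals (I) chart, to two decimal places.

86.60

X̄ = (72.8 + 81.9 + 77.9 + 77.9 + 76.3 + 72.3 + 77.4 + 80.5 + 79.0 + 78.1 + 80.4 + 82.2 + 77.8 + 80.4 + 75.8) / 15 = 78.0467
Moving ranges: 9.1, 4.0, 0.0, 1.6, 4.0, 5.1, 3.1, 1.5, 0.9, 2.3, 1.8, 4.4, 2.6, 4.6; M̄R̄ = 45.0000 / 14 = 3.2143
UCL = X̄ + 3·M̄R̄/d₂ = 78.0467 + 3 × 3.2143 / 1.128 = 86.5953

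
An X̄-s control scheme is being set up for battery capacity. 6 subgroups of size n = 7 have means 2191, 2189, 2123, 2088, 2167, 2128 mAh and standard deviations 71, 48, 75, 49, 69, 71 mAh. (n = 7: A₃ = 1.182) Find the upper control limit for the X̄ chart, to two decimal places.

X̄̄ = (2191 + 2189 + 2123 + 2088 + 2167 + 2128) / 6 = 2147.6667
s̄ = (71 + 48 + 75 + 49 + 69 + 71) / 6 = 63.8333
UCL = X̄̄ + A₃·s̄ = 2147.6667 + 1.182 × 63.8333 = 2223.1177

2223.12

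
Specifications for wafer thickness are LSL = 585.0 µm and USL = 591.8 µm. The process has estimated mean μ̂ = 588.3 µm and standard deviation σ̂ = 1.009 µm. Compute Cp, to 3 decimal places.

Cp = (USL − LSL) / (6σ̂) = (591.8 − 585.0) / (6 × 1.009) = 6.8000 / 6.0540 = 1.1232

1.123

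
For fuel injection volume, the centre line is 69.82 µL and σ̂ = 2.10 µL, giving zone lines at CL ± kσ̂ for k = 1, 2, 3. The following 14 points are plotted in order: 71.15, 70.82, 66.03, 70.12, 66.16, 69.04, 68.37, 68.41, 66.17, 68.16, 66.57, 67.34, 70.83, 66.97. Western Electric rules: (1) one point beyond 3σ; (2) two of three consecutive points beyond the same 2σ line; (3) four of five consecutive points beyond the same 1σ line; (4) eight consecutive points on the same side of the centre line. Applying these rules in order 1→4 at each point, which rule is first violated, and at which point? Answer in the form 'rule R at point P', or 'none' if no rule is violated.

rule 4 at point 12

Zone of each point (C = within 1σ̂, B = 1σ̂–2σ̂, A = 2σ̂–3σ̂, * = beyond 3σ̂; sign = side of CL): 1:+C, 2:+C, 3:-B, 4:+C, 5:-B, 6:-C, 7:-C, 8:-C, 9:-B, 10:-C, 11:-B, 12:-B, 13:+C, 14:-B
Rule 4 (eight consecutive points on the same side of the centre line) is satisfied at point 12.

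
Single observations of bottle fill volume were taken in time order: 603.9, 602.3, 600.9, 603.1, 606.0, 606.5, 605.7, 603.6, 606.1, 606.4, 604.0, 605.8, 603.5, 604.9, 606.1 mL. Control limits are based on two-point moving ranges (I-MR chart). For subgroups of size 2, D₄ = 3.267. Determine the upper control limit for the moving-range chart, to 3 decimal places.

5.461

Moving ranges: 1.6, 1.4, 2.2, 2.9, 0.5, 0.8, 2.1, 2.5, 0.3, 2.4, 1.8, 2.3, 1.4, 1.2; M̄R̄ = 23.4000 / 14 = 1.6714
UCL_MR = D₄·M̄R̄ = 3.267 × 1.6714 = 5.4606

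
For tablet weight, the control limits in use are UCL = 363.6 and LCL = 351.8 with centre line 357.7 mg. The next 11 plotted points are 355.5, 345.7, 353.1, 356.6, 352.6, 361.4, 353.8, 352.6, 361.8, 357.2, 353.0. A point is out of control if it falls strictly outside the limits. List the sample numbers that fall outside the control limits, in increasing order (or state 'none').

Compare each point to [351.8, 363.6]: sample 2 = 345.7 < LCL.

2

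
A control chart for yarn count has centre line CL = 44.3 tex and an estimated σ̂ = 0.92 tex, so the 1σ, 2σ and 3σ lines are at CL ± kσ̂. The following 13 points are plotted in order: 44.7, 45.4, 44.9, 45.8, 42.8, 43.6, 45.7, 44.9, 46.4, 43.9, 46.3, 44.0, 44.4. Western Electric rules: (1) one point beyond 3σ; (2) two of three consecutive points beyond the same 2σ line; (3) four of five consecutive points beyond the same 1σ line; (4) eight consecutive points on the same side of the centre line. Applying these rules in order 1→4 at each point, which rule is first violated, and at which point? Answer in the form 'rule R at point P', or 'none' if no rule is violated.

rule 2 at point 11

Zone of each point (C = within 1σ̂, B = 1σ̂–2σ̂, A = 2σ̂–3σ̂, * = beyond 3σ̂; sign = side of CL): 1:+C, 2:+B, 3:+C, 4:+B, 5:-B, 6:-C, 7:+B, 8:+C, 9:+A, 10:-C, 11:+A, 12:-C, 13:+C
Rule 2 (two of three consecutive points beyond the same 2σ limit) is satisfied at point 11.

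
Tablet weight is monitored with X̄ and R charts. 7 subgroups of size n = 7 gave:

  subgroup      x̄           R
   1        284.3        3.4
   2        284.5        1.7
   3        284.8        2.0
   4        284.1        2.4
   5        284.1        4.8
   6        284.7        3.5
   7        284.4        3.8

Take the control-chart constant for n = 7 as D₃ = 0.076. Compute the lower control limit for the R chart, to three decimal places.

0.235

R̄ = (3.4 + 1.7 + 2.0 + 2.4 + 4.8 + 3.5 + 3.8) / 7 = 21.6000 / 7 = 3.0857
LCL_R = D₃·R̄ = 0.076 × 3.0857 = 0.2345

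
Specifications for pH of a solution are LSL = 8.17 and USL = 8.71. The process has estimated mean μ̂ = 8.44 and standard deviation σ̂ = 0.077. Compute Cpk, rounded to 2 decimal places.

Cpu = (USL − μ̂) / (3σ̂) = (8.71 − 8.44) / (3 × 0.077) = 1.1688; Cpl = (μ̂ − LSL) / (3σ̂) = (8.44 − 8.17) / (3 × 0.077) = 1.1688; Cpk = min(Cpu, Cpl) = 1.1688

1.17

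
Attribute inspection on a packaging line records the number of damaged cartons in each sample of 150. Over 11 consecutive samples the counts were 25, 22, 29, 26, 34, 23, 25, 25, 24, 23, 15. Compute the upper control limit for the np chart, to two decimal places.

38.25

p̄ = Σdᵢ / (k·n) = 271 / (11 × 150) = 0.16424
UCL = np̄ + 3·√(np̄(1−p̄)) = 24.6364 + 3 × √(24.6364×0.83576) = 24.6364 + 3 × 4.5376 = 38.2492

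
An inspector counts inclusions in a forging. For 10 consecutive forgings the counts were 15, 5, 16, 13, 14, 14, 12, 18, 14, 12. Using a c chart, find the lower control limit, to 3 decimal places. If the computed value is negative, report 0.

c̄ = (15 + 5 + 16 + 13 + 14 + 14 + 12 + 18 + 14 + 12) / 10 = 133 / 10 = 13.3000
LCL = c̄ − 3√c̄ = 13.3000 − 3 × 3.6469 = 2.3593

2.359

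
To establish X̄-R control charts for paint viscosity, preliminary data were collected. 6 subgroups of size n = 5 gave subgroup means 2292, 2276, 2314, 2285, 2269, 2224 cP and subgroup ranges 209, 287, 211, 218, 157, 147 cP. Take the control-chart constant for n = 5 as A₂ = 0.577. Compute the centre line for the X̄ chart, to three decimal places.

2276.667

X̄̄ = (2292 + 2276 + 2314 + 2285 + 2269 + 2224) / 6 = 13660.0000 / 6 = 2276.6667
CL = X̄̄ = 2276.6667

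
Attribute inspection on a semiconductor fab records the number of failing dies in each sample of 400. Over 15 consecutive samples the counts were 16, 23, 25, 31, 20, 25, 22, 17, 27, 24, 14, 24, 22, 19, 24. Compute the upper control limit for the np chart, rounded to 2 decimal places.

p̄ = Σdᵢ / (k·n) = 333 / (15 × 400) = 0.05550
UCL = np̄ + 3·√(np̄(1−p̄)) = 22.2000 + 3 × √(22.2000×0.94450) = 22.2000 + 3 × 4.5791 = 35.9372

35.94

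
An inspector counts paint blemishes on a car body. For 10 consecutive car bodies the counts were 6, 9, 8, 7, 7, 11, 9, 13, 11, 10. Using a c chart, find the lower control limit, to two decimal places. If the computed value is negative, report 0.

0.05

c̄ = (6 + 9 + 8 + 7 + 7 + 11 + 9 + 13 + 11 + 10) / 10 = 91 / 10 = 9.1000
LCL = c̄ − 3√c̄ = 9.1000 − 3 × 3.0166 = 0.0501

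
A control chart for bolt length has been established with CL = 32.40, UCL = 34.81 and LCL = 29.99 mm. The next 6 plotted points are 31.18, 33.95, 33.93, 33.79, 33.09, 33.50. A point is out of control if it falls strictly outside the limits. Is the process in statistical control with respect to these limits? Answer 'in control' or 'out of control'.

in control

All 6 points lie within [29.99, 34.81].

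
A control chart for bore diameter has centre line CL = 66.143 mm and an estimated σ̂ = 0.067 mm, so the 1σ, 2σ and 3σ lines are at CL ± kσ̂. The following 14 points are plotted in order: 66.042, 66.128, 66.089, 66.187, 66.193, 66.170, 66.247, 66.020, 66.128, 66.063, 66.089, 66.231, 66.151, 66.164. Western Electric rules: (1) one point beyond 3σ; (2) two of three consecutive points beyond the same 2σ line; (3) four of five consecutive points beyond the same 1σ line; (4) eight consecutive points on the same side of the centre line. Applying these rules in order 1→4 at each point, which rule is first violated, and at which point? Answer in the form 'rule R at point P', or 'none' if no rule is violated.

none

Zone of each point (C = within 1σ̂, B = 1σ̂–2σ̂, A = 2σ̂–3σ̂, * = beyond 3σ̂; sign = side of CL): 1:-B, 2:-C, 3:-C, 4:+C, 5:+C, 6:+C, 7:+B, 8:-B, 9:-C, 10:-B, 11:-C, 12:+B, 13:+C, 14:+C
No rule fires across all 14 points.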